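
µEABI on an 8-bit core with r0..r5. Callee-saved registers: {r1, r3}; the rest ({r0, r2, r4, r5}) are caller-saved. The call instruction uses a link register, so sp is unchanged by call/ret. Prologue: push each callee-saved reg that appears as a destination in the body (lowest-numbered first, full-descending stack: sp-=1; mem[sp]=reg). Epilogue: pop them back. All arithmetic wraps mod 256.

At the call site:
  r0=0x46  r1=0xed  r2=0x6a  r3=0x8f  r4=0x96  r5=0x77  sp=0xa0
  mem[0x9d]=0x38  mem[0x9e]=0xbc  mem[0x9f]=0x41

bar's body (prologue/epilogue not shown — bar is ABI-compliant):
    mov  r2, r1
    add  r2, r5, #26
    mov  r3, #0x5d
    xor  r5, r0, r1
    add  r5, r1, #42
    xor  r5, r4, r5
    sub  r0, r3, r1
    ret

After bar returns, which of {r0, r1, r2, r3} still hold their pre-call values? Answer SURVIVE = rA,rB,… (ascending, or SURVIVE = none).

SURVIVE = r1,r3

prologue: push r3 → mem[0x9f]=0x8f, sp=0x9f
body[0] mov  r2, r1 → r2=0xed
body[1] add  r2, r5, #26 → r2=0x91
body[2] mov  r3, #0x5d → r3=0x5d
body[3] xor  r5, r0, r1 → r5=0xab
body[4] add  r5, r1, #42 → r5=0x17
body[5] xor  r5, r4, r5 → r5=0x81
body[6] sub  r0, r3, r1 → r0=0x70
epilogue: pop r3=0x8f, sp=0xa0
r0: caller-saved, written=True
r1: callee-saved, written=False
r2: caller-saved, written=True
r3: callee-saved, written=True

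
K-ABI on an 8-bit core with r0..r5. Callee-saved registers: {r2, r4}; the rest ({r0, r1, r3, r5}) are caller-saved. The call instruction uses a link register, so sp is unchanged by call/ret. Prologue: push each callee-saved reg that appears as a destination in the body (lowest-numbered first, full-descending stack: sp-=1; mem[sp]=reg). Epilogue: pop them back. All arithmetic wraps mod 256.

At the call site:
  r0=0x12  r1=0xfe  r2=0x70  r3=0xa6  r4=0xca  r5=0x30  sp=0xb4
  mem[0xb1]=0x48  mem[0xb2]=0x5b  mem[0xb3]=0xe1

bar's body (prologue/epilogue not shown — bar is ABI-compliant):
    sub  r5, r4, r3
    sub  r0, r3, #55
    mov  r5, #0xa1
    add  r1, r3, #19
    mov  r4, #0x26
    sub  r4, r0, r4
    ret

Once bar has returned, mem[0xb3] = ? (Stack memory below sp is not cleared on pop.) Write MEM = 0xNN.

MEM = 0xca

prologue: push r4 → mem[0xb3]=0xca, sp=0xb3
body[0] sub  r5, r4, r3 → r5=0x24
body[1] sub  r0, r3, #55 → r0=0x6f
body[2] mov  r5, #0xa1 → r5=0xa1
body[3] add  r1, r3, #19 → r1=0xb9
body[4] mov  r4, #0x26 → r4=0x26
body[5] sub  r4, r0, r4 → r4=0x49
epilogue: pop r4=0xca, sp=0xb4
prologue pushed ['r4'] at ['0xb3']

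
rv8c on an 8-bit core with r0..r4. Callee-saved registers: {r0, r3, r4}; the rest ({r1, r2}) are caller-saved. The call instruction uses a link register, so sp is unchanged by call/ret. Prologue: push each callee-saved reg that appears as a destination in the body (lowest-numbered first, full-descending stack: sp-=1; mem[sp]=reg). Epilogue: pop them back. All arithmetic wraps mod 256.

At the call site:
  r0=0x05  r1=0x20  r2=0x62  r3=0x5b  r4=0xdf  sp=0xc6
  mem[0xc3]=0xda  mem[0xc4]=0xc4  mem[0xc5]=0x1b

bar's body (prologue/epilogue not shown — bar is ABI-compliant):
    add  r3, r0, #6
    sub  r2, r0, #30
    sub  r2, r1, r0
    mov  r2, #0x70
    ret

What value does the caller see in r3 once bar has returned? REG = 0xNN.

REG = 0x5b

prologue: push r3 → mem[0xc5]=0x5b, sp=0xc5
body[0] add  r3, r0, #6 → r3=0x0b
body[1] sub  r2, r0, #30 → r2=0xe7
body[2] sub  r2, r1, r0 → r2=0x1b
body[3] mov  r2, #0x70 → r2=0x70
epilogue: pop r3=0x5b, sp=0xc6
r3 is callee-saved → restored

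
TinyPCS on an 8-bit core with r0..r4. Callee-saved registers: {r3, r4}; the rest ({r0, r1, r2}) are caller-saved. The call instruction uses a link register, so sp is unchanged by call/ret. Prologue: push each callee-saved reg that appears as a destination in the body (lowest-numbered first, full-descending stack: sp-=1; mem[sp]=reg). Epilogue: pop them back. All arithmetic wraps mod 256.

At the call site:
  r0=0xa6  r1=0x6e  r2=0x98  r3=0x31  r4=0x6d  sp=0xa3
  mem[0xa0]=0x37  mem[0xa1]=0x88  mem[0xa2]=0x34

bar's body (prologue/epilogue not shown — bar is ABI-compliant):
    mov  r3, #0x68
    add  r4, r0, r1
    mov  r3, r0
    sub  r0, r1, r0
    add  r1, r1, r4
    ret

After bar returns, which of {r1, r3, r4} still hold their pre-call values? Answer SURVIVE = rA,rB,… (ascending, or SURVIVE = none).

SURVIVE = r3,r4

prologue: push r3 -> mem[0xa2]=0x31, sp=0xa2
prologue: push r4 -> mem[0xa1]=0x6d, sp=0xa1
body[0] mov  r3, #0x68 -> r3=0x68
body[1] add  r4, r0, r1 -> r4=0x14
body[2] mov  r3, r0 -> r3=0xa6
body[3] sub  r0, r1, r0 -> r0=0xc8
body[4] add  r1, r1, r4 -> r1=0x82
epilogue: pop r4=0x6d, sp=0xa2
epilogue: pop r3=0x31, sp=0xa3
r1: caller-saved, written=True
r3: callee-saved, written=True
r4: callee-saved, written=True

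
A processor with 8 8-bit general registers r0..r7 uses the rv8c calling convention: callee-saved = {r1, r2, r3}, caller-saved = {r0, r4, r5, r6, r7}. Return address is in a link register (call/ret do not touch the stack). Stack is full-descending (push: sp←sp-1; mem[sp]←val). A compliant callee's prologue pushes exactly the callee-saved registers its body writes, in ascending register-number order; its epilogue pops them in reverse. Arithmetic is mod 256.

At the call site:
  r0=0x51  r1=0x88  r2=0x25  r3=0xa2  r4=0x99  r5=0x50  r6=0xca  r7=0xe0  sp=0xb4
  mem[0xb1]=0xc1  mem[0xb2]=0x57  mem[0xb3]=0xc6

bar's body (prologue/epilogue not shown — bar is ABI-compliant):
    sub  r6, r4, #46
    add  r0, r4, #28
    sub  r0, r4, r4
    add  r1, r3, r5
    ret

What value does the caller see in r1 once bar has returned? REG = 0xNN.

REG = 0x88

prologue: push r1 → mem[0xb3]=0x88, sp=0xb3
body[0] sub  r6, r4, #46 → r6=0x6b
body[1] add  r0, r4, #28 → r0=0xb5
body[2] sub  r0, r4, r4 → r0=0x00
body[3] add  r1, r3, r5 → r1=0xf2
epilogue: pop r1=0x88, sp=0xb4
r1 is callee-saved → restored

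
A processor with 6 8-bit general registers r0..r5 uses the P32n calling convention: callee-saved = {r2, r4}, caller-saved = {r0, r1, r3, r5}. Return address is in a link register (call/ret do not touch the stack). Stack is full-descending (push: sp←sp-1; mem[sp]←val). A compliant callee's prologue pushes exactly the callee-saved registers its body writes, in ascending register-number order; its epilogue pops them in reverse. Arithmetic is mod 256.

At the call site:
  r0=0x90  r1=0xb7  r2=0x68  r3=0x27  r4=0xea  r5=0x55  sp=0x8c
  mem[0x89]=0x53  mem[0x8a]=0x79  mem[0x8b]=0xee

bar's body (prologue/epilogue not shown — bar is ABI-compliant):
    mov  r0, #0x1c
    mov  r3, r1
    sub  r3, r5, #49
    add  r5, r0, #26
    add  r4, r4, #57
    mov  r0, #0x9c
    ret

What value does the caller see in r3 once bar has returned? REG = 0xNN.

prologue: push r4 -> mem[0x8b]=0xea, sp=0x8b
body[0] mov  r0, #0x1c -> r0=0x1c
body[1] mov  r3, r1 -> r3=0xb7
body[2] sub  r3, r5, #49 -> r3=0x24
body[3] add  r5, r0, #26 -> r5=0x36
body[4] add  r4, r4, #57 -> r4=0x23
body[5] mov  r0, #0x9c -> r0=0x9c
epilogue: pop r4=0xea, sp=0x8c
r3 is caller-saved -> body value

REG = 0x24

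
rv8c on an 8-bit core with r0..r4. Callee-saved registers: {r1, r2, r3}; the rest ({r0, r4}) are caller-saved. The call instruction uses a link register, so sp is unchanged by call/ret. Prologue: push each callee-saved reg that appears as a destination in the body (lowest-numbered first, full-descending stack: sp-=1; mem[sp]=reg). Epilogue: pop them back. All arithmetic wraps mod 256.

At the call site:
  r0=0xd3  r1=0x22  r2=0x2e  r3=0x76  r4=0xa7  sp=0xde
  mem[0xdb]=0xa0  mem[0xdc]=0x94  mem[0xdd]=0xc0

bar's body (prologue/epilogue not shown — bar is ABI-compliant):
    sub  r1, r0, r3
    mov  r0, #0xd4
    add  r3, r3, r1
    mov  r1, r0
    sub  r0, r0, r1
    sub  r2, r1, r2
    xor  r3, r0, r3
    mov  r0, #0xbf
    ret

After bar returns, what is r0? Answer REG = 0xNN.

prologue: push r1 -> mem[0xdd]=0x22, sp=0xdd
prologue: push r2 -> mem[0xdc]=0x2e, sp=0xdc
prologue: push r3 -> mem[0xdb]=0x76, sp=0xdb
body[0] sub  r1, r0, r3 -> r1=0x5d
body[1] mov  r0, #0xd4 -> r0=0xd4
body[2] add  r3, r3, r1 -> r3=0xd3
body[3] mov  r1, r0 -> r1=0xd4
body[4] sub  r0, r0, r1 -> r0=0x00
body[5] sub  r2, r1, r2 -> r2=0xa6
body[6] xor  r3, r0, r3 -> r3=0xd3
body[7] mov  r0, #0xbf -> r0=0xbf
epilogue: pop r3=0x76, sp=0xdc
epilogue: pop r2=0x2e, sp=0xdd
epilogue: pop r1=0x22, sp=0xde
r0 is caller-saved -> body value

REG = 0xbf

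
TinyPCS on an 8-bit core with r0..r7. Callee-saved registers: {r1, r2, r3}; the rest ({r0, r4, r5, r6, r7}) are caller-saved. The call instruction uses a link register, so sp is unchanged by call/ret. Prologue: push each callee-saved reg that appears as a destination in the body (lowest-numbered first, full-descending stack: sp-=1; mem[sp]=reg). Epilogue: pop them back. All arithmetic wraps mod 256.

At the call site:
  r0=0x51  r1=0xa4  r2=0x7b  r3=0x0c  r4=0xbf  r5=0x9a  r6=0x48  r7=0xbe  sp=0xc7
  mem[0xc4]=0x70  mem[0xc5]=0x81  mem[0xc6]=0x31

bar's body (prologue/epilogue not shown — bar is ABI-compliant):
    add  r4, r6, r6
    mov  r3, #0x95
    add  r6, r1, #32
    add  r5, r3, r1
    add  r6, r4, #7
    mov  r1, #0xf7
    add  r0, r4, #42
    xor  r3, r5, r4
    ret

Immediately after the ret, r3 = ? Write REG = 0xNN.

prologue: push r1 → mem[0xc6]=0xa4, sp=0xc6
prologue: push r3 → mem[0xc5]=0x0c, sp=0xc5
body[0] add  r4, r6, r6 → r4=0x90
body[1] mov  r3, #0x95 → r3=0x95
body[2] add  r6, r1, #32 → r6=0xc4
body[3] add  r5, r3, r1 → r5=0x39
body[4] add  r6, r4, #7 → r6=0x97
body[5] mov  r1, #0xf7 → r1=0xf7
body[6] add  r0, r4, #42 → r0=0xba
body[7] xor  r3, r5, r4 → r3=0xa9
epilogue: pop r3=0x0c, sp=0xc6
epilogue: pop r1=0xa4, sp=0xc7
r3 is callee-saved → restored

REG = 0x0c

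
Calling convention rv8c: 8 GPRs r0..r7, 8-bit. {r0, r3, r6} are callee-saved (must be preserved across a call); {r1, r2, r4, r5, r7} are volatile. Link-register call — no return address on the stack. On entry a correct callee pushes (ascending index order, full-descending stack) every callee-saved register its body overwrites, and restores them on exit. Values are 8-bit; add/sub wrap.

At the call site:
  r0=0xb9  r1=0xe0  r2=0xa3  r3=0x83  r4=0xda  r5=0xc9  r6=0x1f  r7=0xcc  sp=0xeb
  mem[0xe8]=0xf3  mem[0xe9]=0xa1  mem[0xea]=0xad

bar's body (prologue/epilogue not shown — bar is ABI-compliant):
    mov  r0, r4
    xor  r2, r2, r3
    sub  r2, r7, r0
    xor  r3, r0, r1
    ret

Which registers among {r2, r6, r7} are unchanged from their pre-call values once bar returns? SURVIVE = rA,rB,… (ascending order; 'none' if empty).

prologue: push r0 → mem[0xea]=0xb9, sp=0xea
prologue: push r3 → mem[0xe9]=0x83, sp=0xe9
body[0] mov  r0, r4 → r0=0xda
body[1] xor  r2, r2, r3 → r2=0x20
body[2] sub  r2, r7, r0 → r2=0xf2
body[3] xor  r3, r0, r1 → r3=0x3a
epilogue: pop r3=0x83, sp=0xea
epilogue: pop r0=0xb9, sp=0xeb
r2: caller-saved, written=True
r6: callee-saved, written=False
r7: caller-saved, written=False

SURVIVE = r6,r7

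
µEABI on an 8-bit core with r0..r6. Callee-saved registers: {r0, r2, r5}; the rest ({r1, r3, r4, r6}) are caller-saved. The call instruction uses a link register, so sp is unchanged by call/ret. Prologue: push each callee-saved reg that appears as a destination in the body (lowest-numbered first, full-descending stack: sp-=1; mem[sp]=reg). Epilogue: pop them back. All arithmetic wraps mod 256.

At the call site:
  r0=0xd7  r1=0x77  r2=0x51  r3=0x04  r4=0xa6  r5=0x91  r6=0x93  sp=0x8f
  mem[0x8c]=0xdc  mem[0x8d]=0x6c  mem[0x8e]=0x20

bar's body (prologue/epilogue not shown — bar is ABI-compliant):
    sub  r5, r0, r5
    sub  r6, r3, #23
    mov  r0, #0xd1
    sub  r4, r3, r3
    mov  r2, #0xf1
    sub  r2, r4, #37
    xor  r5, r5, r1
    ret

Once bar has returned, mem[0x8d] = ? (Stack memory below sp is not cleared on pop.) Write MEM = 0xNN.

prologue: push r0 → mem[0x8e]=0xd7, sp=0x8e
prologue: push r2 → mem[0x8d]=0x51, sp=0x8d
prologue: push r5 → mem[0x8c]=0x91, sp=0x8c
body[0] sub  r5, r0, r5 → r5=0x46
body[1] sub  r6, r3, #23 → r6=0xed
body[2] mov  r0, #0xd1 → r0=0xd1
body[3] sub  r4, r3, r3 → r4=0x00
body[4] mov  r2, #0xf1 → r2=0xf1
body[5] sub  r2, r4, #37 → r2=0xdb
body[6] xor  r5, r5, r1 → r5=0x31
epilogue: pop r5=0x91, sp=0x8d
epilogue: pop r2=0x51, sp=0x8e
epilogue: pop r0=0xd7, sp=0x8f
prologue pushed ['r0', 'r2', 'r5'] at ['0x8e', '0x8d', '0x8c']

MEM = 0x51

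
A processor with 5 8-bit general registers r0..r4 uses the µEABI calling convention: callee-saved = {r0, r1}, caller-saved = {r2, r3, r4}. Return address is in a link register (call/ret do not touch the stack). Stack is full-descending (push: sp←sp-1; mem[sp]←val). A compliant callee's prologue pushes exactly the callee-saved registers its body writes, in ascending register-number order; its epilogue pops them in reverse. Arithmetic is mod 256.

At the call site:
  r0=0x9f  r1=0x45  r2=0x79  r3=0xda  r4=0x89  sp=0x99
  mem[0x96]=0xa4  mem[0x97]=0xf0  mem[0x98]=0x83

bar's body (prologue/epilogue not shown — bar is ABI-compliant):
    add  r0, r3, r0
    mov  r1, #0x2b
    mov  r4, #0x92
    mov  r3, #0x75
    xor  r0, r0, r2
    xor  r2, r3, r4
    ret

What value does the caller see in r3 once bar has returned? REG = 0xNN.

REG = 0x75

prologue: push r0 → mem[0x98]=0x9f, sp=0x98
prologue: push r1 → mem[0x97]=0x45, sp=0x97
body[0] add  r0, r3, r0 → r0=0x79
body[1] mov  r1, #0x2b → r1=0x2b
body[2] mov  r4, #0x92 → r4=0x92
body[3] mov  r3, #0x75 → r3=0x75
body[4] xor  r0, r0, r2 → r0=0x00
body[5] xor  r2, r3, r4 → r2=0xe7
epilogue: pop r1=0x45, sp=0x98
epilogue: pop r0=0x9f, sp=0x99
r3 is caller-saved → body value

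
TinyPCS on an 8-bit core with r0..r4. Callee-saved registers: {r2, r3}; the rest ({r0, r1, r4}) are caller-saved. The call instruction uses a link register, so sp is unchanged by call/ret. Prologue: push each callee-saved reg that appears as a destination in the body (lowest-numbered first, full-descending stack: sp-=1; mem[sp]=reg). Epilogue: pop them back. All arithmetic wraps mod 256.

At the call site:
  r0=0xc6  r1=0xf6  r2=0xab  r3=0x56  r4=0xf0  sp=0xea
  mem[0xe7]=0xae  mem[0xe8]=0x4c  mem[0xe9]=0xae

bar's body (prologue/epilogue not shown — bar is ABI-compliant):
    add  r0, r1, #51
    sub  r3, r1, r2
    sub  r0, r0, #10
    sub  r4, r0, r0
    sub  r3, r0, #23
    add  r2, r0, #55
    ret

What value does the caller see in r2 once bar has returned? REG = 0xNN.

REG = 0xab

prologue: push r2 → mem[0xe9]=0xab, sp=0xe9
prologue: push r3 → mem[0xe8]=0x56, sp=0xe8
body[0] add  r0, r1, #51 → r0=0x29
body[1] sub  r3, r1, r2 → r3=0x4b
body[2] sub  r0, r0, #10 → r0=0x1f
body[3] sub  r4, r0, r0 → r4=0x00
body[4] sub  r3, r0, #23 → r3=0x08
body[5] add  r2, r0, #55 → r2=0x56
epilogue: pop r3=0x56, sp=0xe9
epilogue: pop r2=0xab, sp=0xea
r2 is callee-saved → restored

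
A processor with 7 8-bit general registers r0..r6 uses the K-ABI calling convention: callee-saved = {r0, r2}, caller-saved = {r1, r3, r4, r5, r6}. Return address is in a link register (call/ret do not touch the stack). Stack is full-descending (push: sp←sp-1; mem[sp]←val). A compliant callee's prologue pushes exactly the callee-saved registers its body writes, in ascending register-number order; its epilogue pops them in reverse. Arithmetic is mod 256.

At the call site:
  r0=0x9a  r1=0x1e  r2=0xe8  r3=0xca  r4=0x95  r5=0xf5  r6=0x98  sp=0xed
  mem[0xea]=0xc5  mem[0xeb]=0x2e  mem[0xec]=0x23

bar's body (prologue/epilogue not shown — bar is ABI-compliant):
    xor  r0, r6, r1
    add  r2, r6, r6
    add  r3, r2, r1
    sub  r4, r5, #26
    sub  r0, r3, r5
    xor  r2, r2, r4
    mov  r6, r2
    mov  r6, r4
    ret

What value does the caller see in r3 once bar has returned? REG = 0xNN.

prologue: push r0 → mem[0xec]=0x9a, sp=0xec
prologue: push r2 → mem[0xeb]=0xe8, sp=0xeb
body[0] xor  r0, r6, r1 → r0=0x86
body[1] add  r2, r6, r6 → r2=0x30
body[2] add  r3, r2, r1 → r3=0x4e
body[3] sub  r4, r5, #26 → r4=0xdb
body[4] sub  r0, r3, r5 → r0=0x59
body[5] xor  r2, r2, r4 → r2=0xeb
body[6] mov  r6, r2 → r6=0xeb
body[7] mov  r6, r4 → r6=0xdb
epilogue: pop r2=0xe8, sp=0xec
epilogue: pop r0=0x9a, sp=0xed
r3 is caller-saved → body value

REG = 0x4e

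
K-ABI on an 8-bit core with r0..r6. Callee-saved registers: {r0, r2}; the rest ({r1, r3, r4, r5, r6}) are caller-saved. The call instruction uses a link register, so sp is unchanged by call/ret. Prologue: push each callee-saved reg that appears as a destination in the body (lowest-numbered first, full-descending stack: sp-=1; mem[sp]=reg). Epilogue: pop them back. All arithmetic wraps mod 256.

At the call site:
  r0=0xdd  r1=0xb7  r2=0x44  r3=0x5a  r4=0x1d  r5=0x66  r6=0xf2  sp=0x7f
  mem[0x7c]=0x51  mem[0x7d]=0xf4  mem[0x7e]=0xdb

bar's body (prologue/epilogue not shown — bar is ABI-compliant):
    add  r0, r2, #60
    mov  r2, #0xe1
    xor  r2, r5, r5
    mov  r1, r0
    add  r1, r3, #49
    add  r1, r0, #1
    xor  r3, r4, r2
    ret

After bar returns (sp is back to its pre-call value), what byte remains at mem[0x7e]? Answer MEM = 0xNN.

MEM = 0xdd

prologue: push r0 -> mem[0x7e]=0xdd, sp=0x7e
prologue: push r2 -> mem[0x7d]=0x44, sp=0x7d
body[0] add  r0, r2, #60 -> r0=0x80
body[1] mov  r2, #0xe1 -> r2=0xe1
body[2] xor  r2, r5, r5 -> r2=0x00
body[3] mov  r1, r0 -> r1=0x80
body[4] add  r1, r3, #49 -> r1=0x8b
body[5] add  r1, r0, #1 -> r1=0x81
body[6] xor  r3, r4, r2 -> r3=0x1d
epilogue: pop r2=0x44, sp=0x7e
epilogue: pop r0=0xdd, sp=0x7f
prologue pushed ['r0', 'r2'] at ['0x7e', '0x7d']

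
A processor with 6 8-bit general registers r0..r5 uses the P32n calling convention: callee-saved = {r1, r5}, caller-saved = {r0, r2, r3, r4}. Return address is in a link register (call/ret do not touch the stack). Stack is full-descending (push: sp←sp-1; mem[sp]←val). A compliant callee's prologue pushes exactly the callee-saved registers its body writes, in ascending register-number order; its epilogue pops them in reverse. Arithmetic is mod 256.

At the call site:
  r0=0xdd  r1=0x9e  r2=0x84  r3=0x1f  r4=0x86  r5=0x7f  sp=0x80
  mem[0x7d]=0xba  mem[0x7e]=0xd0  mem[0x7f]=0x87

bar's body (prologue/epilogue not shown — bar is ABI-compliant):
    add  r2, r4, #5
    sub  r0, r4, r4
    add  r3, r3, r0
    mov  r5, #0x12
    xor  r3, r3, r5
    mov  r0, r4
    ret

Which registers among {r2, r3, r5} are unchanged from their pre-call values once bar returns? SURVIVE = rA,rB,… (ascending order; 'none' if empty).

prologue: push r5 → mem[0x7f]=0x7f, sp=0x7f
body[0] add  r2, r4, #5 → r2=0x8b
body[1] sub  r0, r4, r4 → r0=0x00
body[2] add  r3, r3, r0 → r3=0x1f
body[3] mov  r5, #0x12 → r5=0x12
body[4] xor  r3, r3, r5 → r3=0x0d
body[5] mov  r0, r4 → r0=0x86
epilogue: pop r5=0x7f, sp=0x80
r2: caller-saved, written=True
r3: caller-saved, written=True
r5: callee-saved, written=True

SURVIVE = r5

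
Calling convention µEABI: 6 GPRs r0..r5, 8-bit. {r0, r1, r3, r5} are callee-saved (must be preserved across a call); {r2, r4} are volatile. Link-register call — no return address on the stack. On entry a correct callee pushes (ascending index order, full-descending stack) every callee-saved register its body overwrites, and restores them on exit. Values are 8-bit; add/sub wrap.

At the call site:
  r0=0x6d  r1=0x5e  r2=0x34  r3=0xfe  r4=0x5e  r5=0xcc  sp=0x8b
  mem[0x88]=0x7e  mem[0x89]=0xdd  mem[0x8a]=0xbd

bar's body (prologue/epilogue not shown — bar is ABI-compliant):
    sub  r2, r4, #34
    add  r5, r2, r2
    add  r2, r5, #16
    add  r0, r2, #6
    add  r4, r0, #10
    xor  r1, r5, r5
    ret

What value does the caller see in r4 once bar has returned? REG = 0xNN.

prologue: push r0 -> mem[0x8a]=0x6d, sp=0x8a
prologue: push r1 -> mem[0x89]=0x5e, sp=0x89
prologue: push r5 -> mem[0x88]=0xcc, sp=0x88
body[0] sub  r2, r4, #34 -> r2=0x3c
body[1] add  r5, r2, r2 -> r5=0x78
body[2] add  r2, r5, #16 -> r2=0x88
body[3] add  r0, r2, #6 -> r0=0x8e
body[4] add  r4, r0, #10 -> r4=0x98
body[5] xor  r1, r5, r5 -> r1=0x00
epilogue: pop r5=0xcc, sp=0x89
epilogue: pop r1=0x5e, sp=0x8a
epilogue: pop r0=0x6d, sp=0x8b
r4 is caller-saved -> body value

REG = 0x98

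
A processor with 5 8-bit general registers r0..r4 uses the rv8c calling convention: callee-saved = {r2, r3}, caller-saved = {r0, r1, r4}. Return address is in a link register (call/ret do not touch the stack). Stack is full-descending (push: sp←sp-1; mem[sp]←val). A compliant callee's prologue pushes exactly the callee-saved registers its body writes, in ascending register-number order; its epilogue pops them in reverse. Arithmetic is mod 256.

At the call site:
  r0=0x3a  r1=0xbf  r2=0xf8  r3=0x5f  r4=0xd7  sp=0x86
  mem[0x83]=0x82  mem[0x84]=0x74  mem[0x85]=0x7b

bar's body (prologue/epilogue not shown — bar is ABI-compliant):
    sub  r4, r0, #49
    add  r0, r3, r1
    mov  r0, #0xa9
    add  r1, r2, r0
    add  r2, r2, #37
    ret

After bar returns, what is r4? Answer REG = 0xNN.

REG = 0x09

prologue: push r2 -> mem[0x85]=0xf8, sp=0x85
body[0] sub  r4, r0, #49 -> r4=0x09
body[1] add  r0, r3, r1 -> r0=0x1e
body[2] mov  r0, #0xa9 -> r0=0xa9
body[3] add  r1, r2, r0 -> r1=0xa1
body[4] add  r2, r2, #37 -> r2=0x1d
epilogue: pop r2=0xf8, sp=0x86
r4 is caller-saved -> body value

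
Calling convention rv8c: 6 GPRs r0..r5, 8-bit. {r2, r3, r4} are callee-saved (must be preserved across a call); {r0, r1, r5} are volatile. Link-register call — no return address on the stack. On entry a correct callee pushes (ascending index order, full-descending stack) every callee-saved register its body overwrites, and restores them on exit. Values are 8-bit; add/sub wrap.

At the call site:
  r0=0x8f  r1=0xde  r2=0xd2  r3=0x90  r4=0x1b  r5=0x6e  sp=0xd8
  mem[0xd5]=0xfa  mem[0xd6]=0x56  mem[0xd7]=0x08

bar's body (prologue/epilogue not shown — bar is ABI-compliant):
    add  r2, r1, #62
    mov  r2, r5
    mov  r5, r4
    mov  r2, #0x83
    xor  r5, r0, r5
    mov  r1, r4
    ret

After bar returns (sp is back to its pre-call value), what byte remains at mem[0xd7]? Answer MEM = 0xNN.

prologue: push r2 -> mem[0xd7]=0xd2, sp=0xd7
body[0] add  r2, r1, #62 -> r2=0x1c
body[1] mov  r2, r5 -> r2=0x6e
body[2] mov  r5, r4 -> r5=0x1b
body[3] mov  r2, #0x83 -> r2=0x83
body[4] xor  r5, r0, r5 -> r5=0x94
body[5] mov  r1, r4 -> r1=0x1b
epilogue: pop r2=0xd2, sp=0xd8
prologue pushed ['r2'] at ['0xd7']

MEM = 0xd2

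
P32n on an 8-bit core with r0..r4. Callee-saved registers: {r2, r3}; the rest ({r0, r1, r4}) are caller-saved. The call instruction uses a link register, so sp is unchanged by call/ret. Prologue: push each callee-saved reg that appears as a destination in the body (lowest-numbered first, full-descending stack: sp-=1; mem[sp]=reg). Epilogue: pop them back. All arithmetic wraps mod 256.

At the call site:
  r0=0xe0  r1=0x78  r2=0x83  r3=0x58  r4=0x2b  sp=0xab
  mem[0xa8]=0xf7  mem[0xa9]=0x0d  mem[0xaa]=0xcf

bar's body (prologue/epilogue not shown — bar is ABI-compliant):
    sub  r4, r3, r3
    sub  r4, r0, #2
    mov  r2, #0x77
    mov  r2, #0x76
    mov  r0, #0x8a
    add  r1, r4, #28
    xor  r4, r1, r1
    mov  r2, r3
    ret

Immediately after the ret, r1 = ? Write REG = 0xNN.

prologue: push r2 → mem[0xaa]=0x83, sp=0xaa
body[0] sub  r4, r3, r3 → r4=0x00
body[1] sub  r4, r0, #2 → r4=0xde
body[2] mov  r2, #0x77 → r2=0x77
body[3] mov  r2, #0x76 → r2=0x76
body[4] mov  r0, #0x8a → r0=0x8a
body[5] add  r1, r4, #28 → r1=0xfa
body[6] xor  r4, r1, r1 → r4=0x00
body[7] mov  r2, r3 → r2=0x58
epilogue: pop r2=0x83, sp=0xab
r1 is caller-saved → body value

REG = 0xfa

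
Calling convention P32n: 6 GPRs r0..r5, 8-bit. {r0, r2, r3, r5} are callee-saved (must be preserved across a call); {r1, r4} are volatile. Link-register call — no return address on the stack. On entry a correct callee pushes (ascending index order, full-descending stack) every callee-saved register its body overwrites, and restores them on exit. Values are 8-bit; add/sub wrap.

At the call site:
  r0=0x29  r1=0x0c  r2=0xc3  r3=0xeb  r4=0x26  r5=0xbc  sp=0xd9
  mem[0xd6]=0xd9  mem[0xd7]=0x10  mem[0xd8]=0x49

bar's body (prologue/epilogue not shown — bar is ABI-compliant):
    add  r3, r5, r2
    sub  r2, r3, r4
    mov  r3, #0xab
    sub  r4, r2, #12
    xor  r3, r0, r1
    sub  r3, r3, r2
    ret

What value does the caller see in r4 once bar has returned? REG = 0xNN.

prologue: push r2 -> mem[0xd8]=0xc3, sp=0xd8
prologue: push r3 -> mem[0xd7]=0xeb, sp=0xd7
body[0] add  r3, r5, r2 -> r3=0x7f
body[1] sub  r2, r3, r4 -> r2=0x59
body[2] mov  r3, #0xab -> r3=0xab
body[3] sub  r4, r2, #12 -> r4=0x4d
body[4] xor  r3, r0, r1 -> r3=0x25
body[5] sub  r3, r3, r2 -> r3=0xcc
epilogue: pop r3=0xeb, sp=0xd8
epilogue: pop r2=0xc3, sp=0xd9
r4 is caller-saved -> body value

REG = 0x4d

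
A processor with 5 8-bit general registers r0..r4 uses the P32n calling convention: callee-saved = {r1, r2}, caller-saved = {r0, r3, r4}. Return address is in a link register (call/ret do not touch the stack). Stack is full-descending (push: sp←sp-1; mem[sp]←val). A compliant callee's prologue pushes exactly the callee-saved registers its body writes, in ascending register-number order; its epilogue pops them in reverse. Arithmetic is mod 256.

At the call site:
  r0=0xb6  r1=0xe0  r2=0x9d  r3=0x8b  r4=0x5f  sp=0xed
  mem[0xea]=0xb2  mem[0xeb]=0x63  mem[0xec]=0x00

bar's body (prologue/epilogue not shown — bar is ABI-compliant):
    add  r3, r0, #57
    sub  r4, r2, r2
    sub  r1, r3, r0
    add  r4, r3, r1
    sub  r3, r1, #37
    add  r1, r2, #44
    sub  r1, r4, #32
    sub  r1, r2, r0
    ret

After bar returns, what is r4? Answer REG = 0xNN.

REG = 0x28

prologue: push r1 → mem[0xec]=0xe0, sp=0xec
body[0] add  r3, r0, #57 → r3=0xef
body[1] sub  r4, r2, r2 → r4=0x00
body[2] sub  r1, r3, r0 → r1=0x39
body[3] add  r4, r3, r1 → r4=0x28
body[4] sub  r3, r1, #37 → r3=0x14
body[5] add  r1, r2, #44 → r1=0xc9
body[6] sub  r1, r4, #32 → r1=0x08
body[7] sub  r1, r2, r0 → r1=0xe7
epilogue: pop r1=0xe0, sp=0xed
r4 is caller-saved → body value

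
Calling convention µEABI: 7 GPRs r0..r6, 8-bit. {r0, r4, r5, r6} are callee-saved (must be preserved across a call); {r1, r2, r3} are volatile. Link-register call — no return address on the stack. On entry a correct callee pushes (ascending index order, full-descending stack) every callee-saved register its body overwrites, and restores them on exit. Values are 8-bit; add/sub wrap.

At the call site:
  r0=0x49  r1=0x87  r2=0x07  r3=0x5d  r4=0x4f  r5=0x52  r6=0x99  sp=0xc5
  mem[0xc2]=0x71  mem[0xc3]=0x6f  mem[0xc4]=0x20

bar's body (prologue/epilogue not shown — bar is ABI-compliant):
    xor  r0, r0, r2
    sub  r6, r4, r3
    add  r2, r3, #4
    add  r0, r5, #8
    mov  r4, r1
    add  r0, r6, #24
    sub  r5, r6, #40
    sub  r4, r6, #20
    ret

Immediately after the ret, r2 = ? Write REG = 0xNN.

prologue: push r0 → mem[0xc4]=0x49, sp=0xc4
prologue: push r4 → mem[0xc3]=0x4f, sp=0xc3
prologue: push r5 → mem[0xc2]=0x52, sp=0xc2
prologue: push r6 → mem[0xc1]=0x99, sp=0xc1
body[0] xor  r0, r0, r2 → r0=0x4e
body[1] sub  r6, r4, r3 → r6=0xf2
body[2] add  r2, r3, #4 → r2=0x61
body[3] add  r0, r5, #8 → r0=0x5a
body[4] mov  r4, r1 → r4=0x87
body[5] add  r0, r6, #24 → r0=0x0a
body[6] sub  r5, r6, #40 → r5=0xca
body[7] sub  r4, r6, #20 → r4=0xde
epilogue: pop r6=0x99, sp=0xc2
epilogue: pop r5=0x52, sp=0xc3
epilogue: pop r4=0x4f, sp=0xc4
epilogue: pop r0=0x49, sp=0xc5
r2 is caller-saved → body value

REG = 0x61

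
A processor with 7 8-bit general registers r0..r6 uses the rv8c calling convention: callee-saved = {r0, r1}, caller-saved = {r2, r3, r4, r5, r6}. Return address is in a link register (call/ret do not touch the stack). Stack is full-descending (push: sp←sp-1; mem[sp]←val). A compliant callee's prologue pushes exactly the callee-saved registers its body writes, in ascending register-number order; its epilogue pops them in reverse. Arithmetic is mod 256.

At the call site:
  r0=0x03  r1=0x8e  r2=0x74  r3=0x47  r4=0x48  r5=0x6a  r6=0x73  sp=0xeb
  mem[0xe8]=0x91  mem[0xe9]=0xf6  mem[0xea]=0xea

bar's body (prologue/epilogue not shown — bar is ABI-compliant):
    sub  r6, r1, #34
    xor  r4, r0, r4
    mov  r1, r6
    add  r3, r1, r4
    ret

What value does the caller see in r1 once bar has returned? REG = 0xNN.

REG = 0x8e

prologue: push r1 → mem[0xea]=0x8e, sp=0xea
body[0] sub  r6, r1, #34 → r6=0x6c
body[1] xor  r4, r0, r4 → r4=0x4b
body[2] mov  r1, r6 → r1=0x6c
body[3] add  r3, r1, r4 → r3=0xb7
epilogue: pop r1=0x8e, sp=0xeb
r1 is callee-saved → restored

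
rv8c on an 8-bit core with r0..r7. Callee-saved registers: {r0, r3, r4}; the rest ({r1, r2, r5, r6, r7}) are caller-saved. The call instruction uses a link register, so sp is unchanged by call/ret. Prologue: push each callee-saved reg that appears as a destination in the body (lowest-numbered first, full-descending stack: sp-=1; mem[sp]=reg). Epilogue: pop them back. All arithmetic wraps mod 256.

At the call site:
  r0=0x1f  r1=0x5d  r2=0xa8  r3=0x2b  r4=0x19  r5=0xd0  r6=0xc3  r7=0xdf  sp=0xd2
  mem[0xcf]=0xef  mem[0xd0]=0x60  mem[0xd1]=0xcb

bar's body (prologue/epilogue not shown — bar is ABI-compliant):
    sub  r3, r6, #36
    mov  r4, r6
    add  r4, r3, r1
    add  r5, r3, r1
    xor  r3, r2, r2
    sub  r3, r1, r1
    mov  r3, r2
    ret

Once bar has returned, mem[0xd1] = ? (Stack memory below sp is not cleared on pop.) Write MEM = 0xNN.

MEM = 0x2b

prologue: push r3 → mem[0xd1]=0x2b, sp=0xd1
prologue: push r4 → mem[0xd0]=0x19, sp=0xd0
body[0] sub  r3, r6, #36 → r3=0x9f
body[1] mov  r4, r6 → r4=0xc3
body[2] add  r4, r3, r1 → r4=0xfc
body[3] add  r5, r3, r1 → r5=0xfc
body[4] xor  r3, r2, r2 → r3=0x00
body[5] sub  r3, r1, r1 → r3=0x00
body[6] mov  r3, r2 → r3=0xa8
epilogue: pop r4=0x19, sp=0xd1
epilogue: pop r3=0x2b, sp=0xd2
prologue pushed ['r3', 'r4'] at ['0xd1', '0xd0']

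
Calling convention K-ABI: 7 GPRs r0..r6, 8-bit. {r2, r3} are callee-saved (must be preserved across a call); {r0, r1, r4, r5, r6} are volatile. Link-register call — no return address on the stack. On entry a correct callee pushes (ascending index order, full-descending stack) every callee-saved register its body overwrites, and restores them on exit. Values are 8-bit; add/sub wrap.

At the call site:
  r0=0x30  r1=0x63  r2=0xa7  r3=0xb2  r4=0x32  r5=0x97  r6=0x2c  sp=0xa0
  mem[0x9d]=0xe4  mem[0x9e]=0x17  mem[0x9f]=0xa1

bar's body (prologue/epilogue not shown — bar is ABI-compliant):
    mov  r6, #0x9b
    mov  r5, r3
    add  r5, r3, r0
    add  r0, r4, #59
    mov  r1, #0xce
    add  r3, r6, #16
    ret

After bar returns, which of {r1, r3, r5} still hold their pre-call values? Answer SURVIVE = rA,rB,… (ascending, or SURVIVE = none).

SURVIVE = r3

prologue: push r3 -> mem[0x9f]=0xb2, sp=0x9f
body[0] mov  r6, #0x9b -> r6=0x9b
body[1] mov  r5, r3 -> r5=0xb2
body[2] add  r5, r3, r0 -> r5=0xe2
body[3] add  r0, r4, #59 -> r0=0x6d
body[4] mov  r1, #0xce -> r1=0xce
body[5] add  r3, r6, #16 -> r3=0xab
epilogue: pop r3=0xb2, sp=0xa0
r1: caller-saved, written=True
r3: callee-saved, written=True
r5: caller-saved, written=True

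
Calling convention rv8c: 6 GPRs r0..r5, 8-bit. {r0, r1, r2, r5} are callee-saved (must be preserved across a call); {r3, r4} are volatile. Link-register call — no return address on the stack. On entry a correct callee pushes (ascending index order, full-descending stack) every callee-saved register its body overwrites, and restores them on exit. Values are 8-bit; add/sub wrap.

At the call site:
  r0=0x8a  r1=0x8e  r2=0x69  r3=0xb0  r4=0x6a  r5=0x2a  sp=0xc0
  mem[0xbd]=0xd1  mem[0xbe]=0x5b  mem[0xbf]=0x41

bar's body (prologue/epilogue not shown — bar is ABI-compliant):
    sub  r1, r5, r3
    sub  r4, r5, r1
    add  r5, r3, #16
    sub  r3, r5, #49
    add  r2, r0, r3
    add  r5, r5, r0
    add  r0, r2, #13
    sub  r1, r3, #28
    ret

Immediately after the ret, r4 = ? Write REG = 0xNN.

prologue: push r0 → mem[0xbf]=0x8a, sp=0xbf
prologue: push r1 → mem[0xbe]=0x8e, sp=0xbe
prologue: push r2 → mem[0xbd]=0x69, sp=0xbd
prologue: push r5 → mem[0xbc]=0x2a, sp=0xbc
body[0] sub  r1, r5, r3 → r1=0x7a
body[1] sub  r4, r5, r1 → r4=0xb0
body[2] add  r5, r3, #16 → r5=0xc0
body[3] sub  r3, r5, #49 → r3=0x8f
body[4] add  r2, r0, r3 → r2=0x19
body[5] add  r5, r5, r0 → r5=0x4a
body[6] add  r0, r2, #13 → r0=0x26
body[7] sub  r1, r3, #28 → r1=0x73
epilogue: pop r5=0x2a, sp=0xbd
epilogue: pop r2=0x69, sp=0xbe
epilogue: pop r1=0x8e, sp=0xbf
epilogue: pop r0=0x8a, sp=0xc0
r4 is caller-saved → body value

REG = 0xb0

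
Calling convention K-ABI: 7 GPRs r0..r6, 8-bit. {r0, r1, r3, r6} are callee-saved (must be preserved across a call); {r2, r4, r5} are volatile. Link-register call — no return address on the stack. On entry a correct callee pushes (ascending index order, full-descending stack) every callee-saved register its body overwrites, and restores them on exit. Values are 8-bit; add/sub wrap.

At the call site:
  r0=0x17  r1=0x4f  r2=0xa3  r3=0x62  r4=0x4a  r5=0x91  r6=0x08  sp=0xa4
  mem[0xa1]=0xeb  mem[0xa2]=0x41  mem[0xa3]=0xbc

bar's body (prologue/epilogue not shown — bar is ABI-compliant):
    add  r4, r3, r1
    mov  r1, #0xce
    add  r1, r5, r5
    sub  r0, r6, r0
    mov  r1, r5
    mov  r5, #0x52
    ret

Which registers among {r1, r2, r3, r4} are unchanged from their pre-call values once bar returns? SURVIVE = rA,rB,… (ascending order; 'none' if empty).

prologue: push r0 -> mem[0xa3]=0x17, sp=0xa3
prologue: push r1 -> mem[0xa2]=0x4f, sp=0xa2
body[0] add  r4, r3, r1 -> r4=0xb1
body[1] mov  r1, #0xce -> r1=0xce
body[2] add  r1, r5, r5 -> r1=0x22
body[3] sub  r0, r6, r0 -> r0=0xf1
body[4] mov  r1, r5 -> r1=0x91
body[5] mov  r5, #0x52 -> r5=0x52
epilogue: pop r1=0x4f, sp=0xa3
epilogue: pop r0=0x17, sp=0xa4
r1: callee-saved, written=True
r2: caller-saved, written=False
r3: callee-saved, written=False
r4: caller-saved, written=True

SURVIVE = r1,r2,r3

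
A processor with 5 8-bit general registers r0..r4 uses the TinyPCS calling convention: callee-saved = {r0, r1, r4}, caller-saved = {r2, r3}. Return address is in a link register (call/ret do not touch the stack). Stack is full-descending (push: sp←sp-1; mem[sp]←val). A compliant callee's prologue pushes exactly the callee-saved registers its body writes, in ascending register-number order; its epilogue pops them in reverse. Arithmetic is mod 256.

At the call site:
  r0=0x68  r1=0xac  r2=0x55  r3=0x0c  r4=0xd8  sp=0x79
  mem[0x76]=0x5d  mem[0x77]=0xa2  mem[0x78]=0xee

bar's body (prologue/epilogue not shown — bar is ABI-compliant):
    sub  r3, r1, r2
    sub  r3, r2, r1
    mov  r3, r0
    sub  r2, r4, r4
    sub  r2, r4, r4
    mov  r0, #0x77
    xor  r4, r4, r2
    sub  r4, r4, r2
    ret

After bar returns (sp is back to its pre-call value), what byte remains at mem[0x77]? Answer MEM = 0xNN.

MEM = 0xd8

prologue: push r0 → mem[0x78]=0x68, sp=0x78
prologue: push r4 → mem[0x77]=0xd8, sp=0x77
body[0] sub  r3, r1, r2 → r3=0x57
body[1] sub  r3, r2, r1 → r3=0xa9
body[2] mov  r3, r0 → r3=0x68
body[3] sub  r2, r4, r4 → r2=0x00
body[4] sub  r2, r4, r4 → r2=0x00
body[5] mov  r0, #0x77 → r0=0x77
body[6] xor  r4, r4, r2 → r4=0xd8
body[7] sub  r4, r4, r2 → r4=0xd8
epilogue: pop r4=0xd8, sp=0x78
epilogue: pop r0=0x68, sp=0x79
prologue pushed ['r0', 'r4'] at ['0x78', '0x77']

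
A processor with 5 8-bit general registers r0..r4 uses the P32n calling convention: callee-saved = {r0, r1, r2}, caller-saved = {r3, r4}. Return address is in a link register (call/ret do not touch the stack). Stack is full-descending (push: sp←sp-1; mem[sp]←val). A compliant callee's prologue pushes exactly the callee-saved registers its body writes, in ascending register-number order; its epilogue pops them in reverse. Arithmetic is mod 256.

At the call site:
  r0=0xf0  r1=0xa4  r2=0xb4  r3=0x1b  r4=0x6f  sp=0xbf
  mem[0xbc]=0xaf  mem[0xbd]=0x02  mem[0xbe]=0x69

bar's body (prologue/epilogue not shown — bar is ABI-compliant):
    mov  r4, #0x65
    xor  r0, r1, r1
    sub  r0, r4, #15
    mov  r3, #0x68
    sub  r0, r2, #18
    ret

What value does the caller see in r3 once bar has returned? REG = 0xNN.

REG = 0x68

prologue: push r0 → mem[0xbe]=0xf0, sp=0xbe
body[0] mov  r4, #0x65 → r4=0x65
body[1] xor  r0, r1, r1 → r0=0x00
body[2] sub  r0, r4, #15 → r0=0x56
body[3] mov  r3, #0x68 → r3=0x68
body[4] sub  r0, r2, #18 → r0=0xa2
epilogue: pop r0=0xf0, sp=0xbf
r3 is caller-saved → body value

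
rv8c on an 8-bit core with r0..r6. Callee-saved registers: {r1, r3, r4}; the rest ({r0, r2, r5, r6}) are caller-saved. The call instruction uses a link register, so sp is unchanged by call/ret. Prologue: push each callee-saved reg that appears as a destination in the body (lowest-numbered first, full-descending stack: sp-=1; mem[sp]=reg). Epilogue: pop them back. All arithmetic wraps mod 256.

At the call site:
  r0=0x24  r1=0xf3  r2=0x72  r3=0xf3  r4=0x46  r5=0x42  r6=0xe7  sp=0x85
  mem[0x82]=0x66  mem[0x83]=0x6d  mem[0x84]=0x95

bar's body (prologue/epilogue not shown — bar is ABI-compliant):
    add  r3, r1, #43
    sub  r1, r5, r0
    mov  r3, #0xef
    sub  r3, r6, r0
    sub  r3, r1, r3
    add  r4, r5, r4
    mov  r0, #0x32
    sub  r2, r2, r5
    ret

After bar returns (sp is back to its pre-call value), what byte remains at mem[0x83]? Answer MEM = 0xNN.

prologue: push r1 → mem[0x84]=0xf3, sp=0x84
prologue: push r3 → mem[0x83]=0xf3, sp=0x83
prologue: push r4 → mem[0x82]=0x46, sp=0x82
body[0] add  r3, r1, #43 → r3=0x1e
body[1] sub  r1, r5, r0 → r1=0x1e
body[2] mov  r3, #0xef → r3=0xef
body[3] sub  r3, r6, r0 → r3=0xc3
body[4] sub  r3, r1, r3 → r3=0x5b
body[5] add  r4, r5, r4 → r4=0x88
body[6] mov  r0, #0x32 → r0=0x32
body[7] sub  r2, r2, r5 → r2=0x30
epilogue: pop r4=0x46, sp=0x83
epilogue: pop r3=0xf3, sp=0x84
epilogue: pop r1=0xf3, sp=0x85
prologue pushed ['r1', 'r3', 'r4'] at ['0x84', '0x83', '0x82']

MEM = 0xf3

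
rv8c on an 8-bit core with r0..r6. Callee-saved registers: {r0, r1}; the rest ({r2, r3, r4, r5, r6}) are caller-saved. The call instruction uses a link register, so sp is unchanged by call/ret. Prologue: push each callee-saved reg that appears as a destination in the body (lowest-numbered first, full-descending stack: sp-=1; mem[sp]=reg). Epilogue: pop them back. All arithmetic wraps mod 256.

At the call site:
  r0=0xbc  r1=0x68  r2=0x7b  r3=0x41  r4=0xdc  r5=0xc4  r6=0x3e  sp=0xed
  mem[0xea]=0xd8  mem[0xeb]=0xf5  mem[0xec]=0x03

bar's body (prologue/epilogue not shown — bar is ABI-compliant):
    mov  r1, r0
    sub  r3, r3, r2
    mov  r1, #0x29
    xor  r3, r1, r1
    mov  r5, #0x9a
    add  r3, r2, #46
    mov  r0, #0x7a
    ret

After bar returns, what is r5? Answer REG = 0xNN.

REG = 0x9a

prologue: push r0 -> mem[0xec]=0xbc, sp=0xec
prologue: push r1 -> mem[0xeb]=0x68, sp=0xeb
body[0] mov  r1, r0 -> r1=0xbc
body[1] sub  r3, r3, r2 -> r3=0xc6
body[2] mov  r1, #0x29 -> r1=0x29
body[3] xor  r3, r1, r1 -> r3=0x00
body[4] mov  r5, #0x9a -> r5=0x9a
body[5] add  r3, r2, #46 -> r3=0xa9
body[6] mov  r0, #0x7a -> r0=0x7a
epilogue: pop r1=0x68, sp=0xec
epilogue: pop r0=0xbc, sp=0xed
r5 is caller-saved -> body value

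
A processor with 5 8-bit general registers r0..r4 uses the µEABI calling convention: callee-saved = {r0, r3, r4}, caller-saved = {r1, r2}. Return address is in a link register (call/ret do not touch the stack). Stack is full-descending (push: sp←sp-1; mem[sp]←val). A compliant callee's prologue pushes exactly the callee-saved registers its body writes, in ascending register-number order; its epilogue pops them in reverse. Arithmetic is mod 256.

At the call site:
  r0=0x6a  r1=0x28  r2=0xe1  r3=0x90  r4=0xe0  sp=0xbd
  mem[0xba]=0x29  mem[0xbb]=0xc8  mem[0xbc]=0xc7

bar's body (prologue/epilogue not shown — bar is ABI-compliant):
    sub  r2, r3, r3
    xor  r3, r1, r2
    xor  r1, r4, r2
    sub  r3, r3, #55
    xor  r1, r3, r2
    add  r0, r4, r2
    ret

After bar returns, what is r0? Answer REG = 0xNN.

REG = 0x6a

prologue: push r0 -> mem[0xbc]=0x6a, sp=0xbc
prologue: push r3 -> mem[0xbb]=0x90, sp=0xbb
body[0] sub  r2, r3, r3 -> r2=0x00
body[1] xor  r3, r1, r2 -> r3=0x28
body[2] xor  r1, r4, r2 -> r1=0xe0
body[3] sub  r3, r3, #55 -> r3=0xf1
body[4] xor  r1, r3, r2 -> r1=0xf1
body[5] add  r0, r4, r2 -> r0=0xe0
epilogue: pop r3=0x90, sp=0xbc
epilogue: pop r0=0x6a, sp=0xbd
r0 is callee-saved -> restored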